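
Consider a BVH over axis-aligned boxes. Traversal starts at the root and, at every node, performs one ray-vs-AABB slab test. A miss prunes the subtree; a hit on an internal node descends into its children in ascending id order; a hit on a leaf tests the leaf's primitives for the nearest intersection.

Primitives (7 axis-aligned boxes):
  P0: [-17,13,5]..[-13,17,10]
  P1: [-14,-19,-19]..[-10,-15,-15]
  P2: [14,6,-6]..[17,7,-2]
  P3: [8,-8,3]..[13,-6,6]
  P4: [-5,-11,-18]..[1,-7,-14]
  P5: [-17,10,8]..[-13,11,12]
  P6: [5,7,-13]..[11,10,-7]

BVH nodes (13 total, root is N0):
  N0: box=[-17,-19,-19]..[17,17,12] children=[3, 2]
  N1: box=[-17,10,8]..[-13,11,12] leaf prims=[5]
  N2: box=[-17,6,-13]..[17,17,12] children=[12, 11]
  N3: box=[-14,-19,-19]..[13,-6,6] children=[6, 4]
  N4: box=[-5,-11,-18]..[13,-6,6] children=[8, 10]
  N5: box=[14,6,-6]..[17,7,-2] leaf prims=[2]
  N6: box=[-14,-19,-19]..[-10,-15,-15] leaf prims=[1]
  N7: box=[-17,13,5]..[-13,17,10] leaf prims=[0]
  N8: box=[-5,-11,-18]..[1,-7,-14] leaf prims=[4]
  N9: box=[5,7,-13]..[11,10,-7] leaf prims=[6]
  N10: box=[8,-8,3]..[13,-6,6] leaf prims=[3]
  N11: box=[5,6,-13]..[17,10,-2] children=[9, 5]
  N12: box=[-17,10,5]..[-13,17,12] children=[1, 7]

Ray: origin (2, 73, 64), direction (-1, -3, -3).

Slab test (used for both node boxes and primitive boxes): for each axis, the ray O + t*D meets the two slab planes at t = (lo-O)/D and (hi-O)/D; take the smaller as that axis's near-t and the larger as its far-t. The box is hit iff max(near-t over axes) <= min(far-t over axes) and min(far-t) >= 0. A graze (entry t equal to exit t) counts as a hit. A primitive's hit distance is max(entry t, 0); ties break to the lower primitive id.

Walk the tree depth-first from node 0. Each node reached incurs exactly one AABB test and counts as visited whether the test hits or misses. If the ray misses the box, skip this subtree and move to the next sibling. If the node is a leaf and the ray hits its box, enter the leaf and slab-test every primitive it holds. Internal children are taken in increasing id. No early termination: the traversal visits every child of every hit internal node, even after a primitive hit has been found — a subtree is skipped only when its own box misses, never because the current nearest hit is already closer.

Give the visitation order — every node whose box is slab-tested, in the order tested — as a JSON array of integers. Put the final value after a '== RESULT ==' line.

Walk:
N0 x:[-15,19] y:[56/3,92/3] z:[52/3,83/3] -> hit [56/3,19], descend [2, 3]
  N2 x:[-15,19] y:[56/3,67/3] z:[52/3,77/3] -> hit [56/3,19], descend [11, 12]
    N11 x:[-15,-3] y:[21,67/3] z:[22,77/3] -> miss, prune
    N12 x:[15,19] y:[56/3,21] z:[52/3,59/3] -> hit [56/3,19], descend [1, 7]
      N1 x:[15,19] y:[62/3,21] z:[52/3,56/3] -> miss, prune
      N7 x:[15,19] y:[56/3,20] z:[18,59/3] -> hit [56/3,19] leaf, test {P0@t=56/3}
  N3 x:[-11,16] y:[79/3,92/3] z:[58/3,83/3] -> miss, prune

7 AABB tests over nodes [0, 2, 11, 12, 1, 7, 3]; 1 leaf entered; closest P0.

== RESULT ==
[0, 2, 11, 12, 1, 7, 3]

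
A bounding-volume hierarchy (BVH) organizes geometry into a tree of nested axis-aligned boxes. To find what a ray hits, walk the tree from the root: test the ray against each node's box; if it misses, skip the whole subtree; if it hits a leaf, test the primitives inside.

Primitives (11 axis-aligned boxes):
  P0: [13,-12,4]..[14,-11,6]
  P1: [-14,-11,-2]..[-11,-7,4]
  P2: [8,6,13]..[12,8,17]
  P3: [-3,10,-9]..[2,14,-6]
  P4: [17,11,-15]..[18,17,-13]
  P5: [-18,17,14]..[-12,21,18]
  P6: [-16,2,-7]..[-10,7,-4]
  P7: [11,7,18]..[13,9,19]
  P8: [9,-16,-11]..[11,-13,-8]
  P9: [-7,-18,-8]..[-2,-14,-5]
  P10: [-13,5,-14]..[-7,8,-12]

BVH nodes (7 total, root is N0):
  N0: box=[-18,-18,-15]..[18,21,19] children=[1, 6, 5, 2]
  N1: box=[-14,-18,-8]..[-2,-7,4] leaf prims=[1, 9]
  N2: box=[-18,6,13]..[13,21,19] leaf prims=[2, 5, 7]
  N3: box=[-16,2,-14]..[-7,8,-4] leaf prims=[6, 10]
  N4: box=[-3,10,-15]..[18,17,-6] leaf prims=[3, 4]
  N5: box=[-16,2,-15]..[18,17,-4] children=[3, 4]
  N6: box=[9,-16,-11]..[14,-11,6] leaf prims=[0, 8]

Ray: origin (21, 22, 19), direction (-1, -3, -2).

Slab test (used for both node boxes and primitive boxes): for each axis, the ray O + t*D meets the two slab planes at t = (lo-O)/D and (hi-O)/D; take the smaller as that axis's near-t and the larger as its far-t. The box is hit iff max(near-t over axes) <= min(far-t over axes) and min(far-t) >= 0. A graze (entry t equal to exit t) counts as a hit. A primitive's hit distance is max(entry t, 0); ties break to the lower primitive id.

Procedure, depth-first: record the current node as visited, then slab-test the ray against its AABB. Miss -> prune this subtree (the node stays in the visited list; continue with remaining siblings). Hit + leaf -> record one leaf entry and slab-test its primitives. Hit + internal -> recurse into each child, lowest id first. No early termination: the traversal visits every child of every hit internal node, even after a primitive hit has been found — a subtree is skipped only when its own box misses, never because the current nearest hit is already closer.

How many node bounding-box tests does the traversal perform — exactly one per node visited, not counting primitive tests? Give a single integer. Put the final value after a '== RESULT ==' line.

Traverse from the root:
N0 x:[3,39] y:[1/3,40/3] z:[0,17] -> hit [3,40/3], descend [1, 2, 5, 6]
  N1 x:[23,35] y:[29/3,40/3] z:[15/2,27/2] -> miss, prune
  N2 x:[8,39] y:[1/3,16/3] z:[0,3] -> miss, prune
  N5 x:[3,37] y:[5/3,20/3] z:[23/2,17] -> miss, prune
  N6 x:[7,12] y:[11,38/3] z:[13/2,15] -> hit [11,12] leaf, test {P0(miss), P8(miss)}

5 AABB tests over nodes [0, 1, 2, 5, 6]; 1 leaf entered; closest miss.

== RESULT ==
5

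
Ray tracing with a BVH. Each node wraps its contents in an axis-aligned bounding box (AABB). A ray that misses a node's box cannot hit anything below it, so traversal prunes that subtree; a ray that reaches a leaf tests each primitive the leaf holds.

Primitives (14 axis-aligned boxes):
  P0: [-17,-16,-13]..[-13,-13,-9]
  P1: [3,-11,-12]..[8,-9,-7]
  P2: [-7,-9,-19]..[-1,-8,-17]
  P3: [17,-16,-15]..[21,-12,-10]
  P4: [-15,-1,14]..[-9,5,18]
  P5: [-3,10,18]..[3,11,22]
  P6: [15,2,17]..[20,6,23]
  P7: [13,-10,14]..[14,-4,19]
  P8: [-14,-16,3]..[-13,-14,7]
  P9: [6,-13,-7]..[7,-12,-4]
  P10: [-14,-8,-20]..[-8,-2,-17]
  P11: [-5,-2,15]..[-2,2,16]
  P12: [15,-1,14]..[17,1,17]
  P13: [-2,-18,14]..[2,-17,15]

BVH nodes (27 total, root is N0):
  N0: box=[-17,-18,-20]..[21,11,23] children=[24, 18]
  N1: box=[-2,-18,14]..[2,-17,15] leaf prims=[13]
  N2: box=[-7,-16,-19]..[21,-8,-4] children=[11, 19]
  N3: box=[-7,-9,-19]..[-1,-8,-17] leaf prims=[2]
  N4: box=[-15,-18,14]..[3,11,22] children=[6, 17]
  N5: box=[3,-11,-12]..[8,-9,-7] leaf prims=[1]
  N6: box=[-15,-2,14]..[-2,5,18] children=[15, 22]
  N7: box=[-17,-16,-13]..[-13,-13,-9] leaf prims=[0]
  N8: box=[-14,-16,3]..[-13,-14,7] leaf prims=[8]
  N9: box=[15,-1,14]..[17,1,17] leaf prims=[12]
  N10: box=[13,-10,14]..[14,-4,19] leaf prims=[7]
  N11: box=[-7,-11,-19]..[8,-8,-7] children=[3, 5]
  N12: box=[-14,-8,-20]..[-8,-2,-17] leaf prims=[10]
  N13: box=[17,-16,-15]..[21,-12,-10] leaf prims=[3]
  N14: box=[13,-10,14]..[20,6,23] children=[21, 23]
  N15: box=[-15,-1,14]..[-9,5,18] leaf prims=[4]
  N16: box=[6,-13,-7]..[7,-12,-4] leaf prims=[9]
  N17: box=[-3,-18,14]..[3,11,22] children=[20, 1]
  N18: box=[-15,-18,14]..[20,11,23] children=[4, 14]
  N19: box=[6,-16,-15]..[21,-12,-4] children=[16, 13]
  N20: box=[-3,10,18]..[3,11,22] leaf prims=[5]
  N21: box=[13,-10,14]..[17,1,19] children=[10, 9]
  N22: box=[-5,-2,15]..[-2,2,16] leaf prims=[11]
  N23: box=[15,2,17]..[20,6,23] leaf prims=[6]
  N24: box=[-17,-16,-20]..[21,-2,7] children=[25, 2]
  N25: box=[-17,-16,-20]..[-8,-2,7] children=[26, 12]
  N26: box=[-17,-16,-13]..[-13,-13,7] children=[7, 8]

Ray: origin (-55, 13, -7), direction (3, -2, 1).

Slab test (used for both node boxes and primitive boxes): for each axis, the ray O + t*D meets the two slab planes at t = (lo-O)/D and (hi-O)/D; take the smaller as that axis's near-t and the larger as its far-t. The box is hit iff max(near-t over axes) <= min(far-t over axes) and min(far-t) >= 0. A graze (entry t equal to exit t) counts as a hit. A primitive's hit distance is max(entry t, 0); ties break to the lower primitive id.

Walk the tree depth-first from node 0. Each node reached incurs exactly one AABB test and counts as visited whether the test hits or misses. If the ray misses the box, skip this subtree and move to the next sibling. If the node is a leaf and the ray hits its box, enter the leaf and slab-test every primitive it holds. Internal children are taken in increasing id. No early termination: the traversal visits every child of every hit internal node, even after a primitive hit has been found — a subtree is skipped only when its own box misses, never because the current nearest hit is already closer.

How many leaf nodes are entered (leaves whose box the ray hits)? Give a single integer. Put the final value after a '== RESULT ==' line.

Traverse from the root:
N0 x:[38/3,76/3] y:[1,31/2] z:[-13,30] -> hit [38/3,31/2], descend [18, 24]
  N18 x:[40/3,25] y:[1,31/2] z:[21,30] -> miss, prune
  N24 x:[38/3,76/3] y:[15/2,29/2] z:[-13,14] -> hit [38/3,14], descend [2, 25]
    N2 x:[16,76/3] y:[21/2,29/2] z:[-12,3] -> miss, prune
    N25 x:[38/3,47/3] y:[15/2,29/2] z:[-13,14] -> hit [38/3,14], descend [12, 26]
      N12 x:[41/3,47/3] y:[15/2,21/2] z:[-13,-10] -> miss, prune
      N26 x:[38/3,14] y:[13,29/2] z:[-6,14] -> hit [13,14], descend [7, 8]
        N7 x:[38/3,14] y:[13,29/2] z:[-6,-2] -> miss, prune
        N8 x:[41/3,14] y:[27/2,29/2] z:[10,14] -> hit [41/3,14] leaf, test {P8@t=41/3}

Summary -> nodes [0, 18, 24, 2, 25, 12, 26, 7, 8]; box-tests=9; leaf-entries=1; first=P8

== RESULT ==
1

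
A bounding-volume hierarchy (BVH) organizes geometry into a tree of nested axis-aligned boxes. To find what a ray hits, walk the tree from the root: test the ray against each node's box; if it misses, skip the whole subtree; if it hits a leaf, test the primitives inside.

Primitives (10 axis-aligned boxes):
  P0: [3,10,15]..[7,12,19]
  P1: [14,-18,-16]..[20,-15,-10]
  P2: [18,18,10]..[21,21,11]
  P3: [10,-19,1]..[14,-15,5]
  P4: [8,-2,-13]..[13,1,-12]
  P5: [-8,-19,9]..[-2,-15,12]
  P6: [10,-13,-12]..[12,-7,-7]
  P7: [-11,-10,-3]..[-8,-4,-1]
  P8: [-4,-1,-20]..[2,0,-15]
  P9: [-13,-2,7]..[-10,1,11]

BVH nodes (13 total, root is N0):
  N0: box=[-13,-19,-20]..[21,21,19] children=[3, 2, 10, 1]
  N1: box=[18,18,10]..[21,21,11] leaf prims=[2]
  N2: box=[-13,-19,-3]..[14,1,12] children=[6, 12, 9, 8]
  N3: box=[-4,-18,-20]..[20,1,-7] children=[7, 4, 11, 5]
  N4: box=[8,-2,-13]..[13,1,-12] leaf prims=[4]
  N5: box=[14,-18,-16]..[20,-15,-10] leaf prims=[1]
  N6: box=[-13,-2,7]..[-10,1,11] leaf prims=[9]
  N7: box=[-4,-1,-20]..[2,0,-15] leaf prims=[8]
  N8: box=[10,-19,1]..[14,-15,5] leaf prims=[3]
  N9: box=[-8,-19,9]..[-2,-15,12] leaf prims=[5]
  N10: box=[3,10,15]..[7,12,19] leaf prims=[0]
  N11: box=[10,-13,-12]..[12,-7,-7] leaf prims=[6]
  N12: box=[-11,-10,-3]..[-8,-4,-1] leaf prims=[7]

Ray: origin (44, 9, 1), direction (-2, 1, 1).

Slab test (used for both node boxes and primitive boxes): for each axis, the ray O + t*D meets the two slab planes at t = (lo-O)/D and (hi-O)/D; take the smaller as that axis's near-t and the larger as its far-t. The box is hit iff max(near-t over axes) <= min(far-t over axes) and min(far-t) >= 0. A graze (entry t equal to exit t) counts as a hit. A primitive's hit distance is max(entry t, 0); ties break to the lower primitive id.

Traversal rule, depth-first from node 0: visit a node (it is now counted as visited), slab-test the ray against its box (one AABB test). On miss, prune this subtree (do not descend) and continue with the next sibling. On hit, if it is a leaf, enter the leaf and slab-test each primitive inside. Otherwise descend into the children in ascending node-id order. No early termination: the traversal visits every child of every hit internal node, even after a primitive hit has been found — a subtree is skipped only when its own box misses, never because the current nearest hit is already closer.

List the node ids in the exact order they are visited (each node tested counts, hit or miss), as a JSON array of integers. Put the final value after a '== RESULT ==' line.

Walk:
N0 x:[23/2,57/2] y:[-28,12] z:[-21,18] -> hit [23/2,12], descend [1, 2, 3, 10]
  N1 x:[23/2,13] y:[9,12] z:[9,10] -> miss, prune
  N2 x:[15,57/2] y:[-28,-8] z:[-4,11] -> miss, prune
  N3 x:[12,24] y:[-27,-8] z:[-21,-8] -> miss, prune
  N10 x:[37/2,41/2] y:[1,3] z:[14,18] -> miss, prune

5 AABB tests over nodes [0, 1, 2, 3, 10]; 0 leaves entered; closest miss.

== RESULT ==
[0, 1, 2, 3, 10]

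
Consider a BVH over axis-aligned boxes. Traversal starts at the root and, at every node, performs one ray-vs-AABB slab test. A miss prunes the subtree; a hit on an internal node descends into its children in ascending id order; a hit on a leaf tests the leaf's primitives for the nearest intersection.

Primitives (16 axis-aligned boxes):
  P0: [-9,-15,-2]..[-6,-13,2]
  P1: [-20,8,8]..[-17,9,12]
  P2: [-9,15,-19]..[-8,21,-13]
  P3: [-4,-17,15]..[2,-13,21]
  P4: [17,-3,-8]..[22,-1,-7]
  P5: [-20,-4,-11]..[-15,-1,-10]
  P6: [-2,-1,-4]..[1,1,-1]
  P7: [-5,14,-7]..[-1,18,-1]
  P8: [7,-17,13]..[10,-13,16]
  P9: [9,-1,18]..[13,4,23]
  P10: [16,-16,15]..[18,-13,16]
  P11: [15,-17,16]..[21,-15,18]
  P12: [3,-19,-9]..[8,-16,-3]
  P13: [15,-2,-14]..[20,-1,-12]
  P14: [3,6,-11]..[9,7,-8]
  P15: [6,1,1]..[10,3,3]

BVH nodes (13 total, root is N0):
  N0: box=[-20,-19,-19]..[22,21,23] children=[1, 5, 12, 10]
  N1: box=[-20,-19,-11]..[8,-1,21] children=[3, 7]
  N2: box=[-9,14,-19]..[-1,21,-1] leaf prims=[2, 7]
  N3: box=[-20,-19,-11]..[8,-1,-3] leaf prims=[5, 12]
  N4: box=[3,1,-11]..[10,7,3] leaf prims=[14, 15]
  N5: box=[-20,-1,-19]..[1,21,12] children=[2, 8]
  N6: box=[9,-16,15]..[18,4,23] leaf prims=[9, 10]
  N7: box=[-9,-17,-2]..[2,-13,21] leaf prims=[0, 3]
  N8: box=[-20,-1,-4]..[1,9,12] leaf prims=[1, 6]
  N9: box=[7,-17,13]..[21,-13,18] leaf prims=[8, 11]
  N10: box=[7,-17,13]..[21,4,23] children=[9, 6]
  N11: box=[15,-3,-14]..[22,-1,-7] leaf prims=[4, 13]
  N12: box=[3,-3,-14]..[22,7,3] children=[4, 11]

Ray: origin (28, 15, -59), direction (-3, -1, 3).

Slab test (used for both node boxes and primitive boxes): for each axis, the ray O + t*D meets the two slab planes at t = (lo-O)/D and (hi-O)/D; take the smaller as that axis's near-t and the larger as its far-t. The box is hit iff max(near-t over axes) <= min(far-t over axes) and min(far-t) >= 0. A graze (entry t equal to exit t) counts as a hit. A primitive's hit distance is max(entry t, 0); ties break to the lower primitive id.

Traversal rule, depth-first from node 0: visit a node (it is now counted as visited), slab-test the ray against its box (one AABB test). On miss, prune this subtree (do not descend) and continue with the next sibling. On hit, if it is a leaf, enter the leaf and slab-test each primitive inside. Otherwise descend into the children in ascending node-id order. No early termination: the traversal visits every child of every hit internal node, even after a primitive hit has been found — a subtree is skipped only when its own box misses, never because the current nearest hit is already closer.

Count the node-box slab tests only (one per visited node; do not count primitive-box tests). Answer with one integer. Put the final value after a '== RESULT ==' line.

Walk:
N0 x:[2,16] y:[-6,34] z:[40/3,82/3] -> hit [40/3,16], descend [1, 5, 10, 12]
  N1 x:[20/3,16] y:[16,34] z:[16,80/3] -> hit [16,16], descend [3, 7]
    N3 x:[20/3,16] y:[16,34] z:[16,56/3] -> hit [16,16] leaf, test {P5@t=16, P12(miss)}
    N7 x:[26/3,37/3] y:[28,32] z:[19,80/3] -> miss, prune
  N5 x:[9,16] y:[-6,16] z:[40/3,71/3] -> hit [40/3,16], descend [2, 8]
    N2 x:[29/3,37/3] y:[-6,1] z:[40/3,58/3] -> miss, prune
    N8 x:[9,16] y:[6,16] z:[55/3,71/3] -> miss, prune
  N10 x:[7/3,7] y:[11,32] z:[24,82/3] -> miss, prune
  N12 x:[2,25/3] y:[8,18] z:[15,62/3] -> miss, prune

order=[0, 1, 3, 7, 5, 2, 8, 10, 12]  |boxes|=9  |leaves|=1  hit=P5

== RESULT ==
9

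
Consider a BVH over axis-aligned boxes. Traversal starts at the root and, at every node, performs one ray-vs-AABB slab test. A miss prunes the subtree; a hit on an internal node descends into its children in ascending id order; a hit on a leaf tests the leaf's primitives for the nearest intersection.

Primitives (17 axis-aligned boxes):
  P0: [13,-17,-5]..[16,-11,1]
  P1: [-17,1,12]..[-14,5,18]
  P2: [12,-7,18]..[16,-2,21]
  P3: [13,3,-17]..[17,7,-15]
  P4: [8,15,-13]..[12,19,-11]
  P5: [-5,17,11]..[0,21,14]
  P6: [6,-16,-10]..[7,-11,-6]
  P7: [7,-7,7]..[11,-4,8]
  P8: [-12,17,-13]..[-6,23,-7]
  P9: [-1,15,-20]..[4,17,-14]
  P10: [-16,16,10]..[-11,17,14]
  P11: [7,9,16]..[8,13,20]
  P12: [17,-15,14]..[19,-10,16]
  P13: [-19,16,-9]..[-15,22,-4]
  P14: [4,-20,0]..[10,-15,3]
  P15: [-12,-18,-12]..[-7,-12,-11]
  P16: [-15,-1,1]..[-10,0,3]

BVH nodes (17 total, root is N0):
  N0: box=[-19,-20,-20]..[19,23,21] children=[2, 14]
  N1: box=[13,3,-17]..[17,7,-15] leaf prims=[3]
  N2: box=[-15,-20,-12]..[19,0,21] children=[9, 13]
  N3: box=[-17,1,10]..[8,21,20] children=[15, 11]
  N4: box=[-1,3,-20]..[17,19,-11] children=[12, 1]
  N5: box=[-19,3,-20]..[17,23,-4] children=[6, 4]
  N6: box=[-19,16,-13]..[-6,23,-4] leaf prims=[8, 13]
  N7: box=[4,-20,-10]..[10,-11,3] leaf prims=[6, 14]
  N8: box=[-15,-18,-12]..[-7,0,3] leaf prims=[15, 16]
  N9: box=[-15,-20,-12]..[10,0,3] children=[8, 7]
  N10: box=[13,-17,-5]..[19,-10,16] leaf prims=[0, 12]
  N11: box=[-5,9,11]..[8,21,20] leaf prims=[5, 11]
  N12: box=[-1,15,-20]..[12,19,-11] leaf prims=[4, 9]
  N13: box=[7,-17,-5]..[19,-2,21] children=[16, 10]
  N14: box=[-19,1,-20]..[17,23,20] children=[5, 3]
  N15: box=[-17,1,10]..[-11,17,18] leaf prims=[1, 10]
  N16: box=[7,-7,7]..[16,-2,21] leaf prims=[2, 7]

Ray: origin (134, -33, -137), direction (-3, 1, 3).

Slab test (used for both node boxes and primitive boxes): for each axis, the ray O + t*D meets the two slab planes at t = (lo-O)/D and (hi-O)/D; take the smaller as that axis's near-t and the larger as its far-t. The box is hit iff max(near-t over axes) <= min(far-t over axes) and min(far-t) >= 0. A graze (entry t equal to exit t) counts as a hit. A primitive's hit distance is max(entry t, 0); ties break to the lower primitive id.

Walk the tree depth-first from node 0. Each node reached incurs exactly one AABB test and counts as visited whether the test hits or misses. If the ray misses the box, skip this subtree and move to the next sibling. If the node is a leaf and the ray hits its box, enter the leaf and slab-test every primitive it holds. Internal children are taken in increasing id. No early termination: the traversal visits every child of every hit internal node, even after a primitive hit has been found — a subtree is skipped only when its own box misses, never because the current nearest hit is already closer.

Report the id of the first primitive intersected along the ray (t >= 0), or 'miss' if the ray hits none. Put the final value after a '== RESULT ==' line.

Walk:
N0 x:[115/3,51] y:[13,56] z:[39,158/3] -> hit [39,51], descend [2, 14]
  N2 x:[115/3,149/3] y:[13,33] z:[125/3,158/3] -> miss, prune
  N14 x:[39,51] y:[34,56] z:[39,157/3] -> hit [39,51], descend [3, 5]
    N3 x:[42,151/3] y:[34,54] z:[49,157/3] -> hit [49,151/3], descend [11, 15]
      N11 x:[42,139/3] y:[42,54] z:[148/3,157/3] -> miss, prune
      N15 x:[145/3,151/3] y:[34,50] z:[49,155/3] -> hit [49,50] leaf, test {P1(miss), P10@t=49}
    N5 x:[39,51] y:[36,56] z:[39,133/3] -> hit [39,133/3], descend [4, 6]
      N4 x:[39,45] y:[36,52] z:[39,42] -> hit [39,42], descend [1, 12]
        N1 x:[39,121/3] y:[36,40] z:[40,122/3] -> hit [40,40] leaf, test {P3@t=40}
        N12 x:[122/3,45] y:[48,52] z:[39,42] -> miss, prune
      N6 x:[140/3,51] y:[49,56] z:[124/3,133/3] -> miss, prune

Visited [0, 2, 14, 3, 11, 15, 5, 4, 1, 12, 6]. Tests: 11 box, 2 leaf. Nearest: P3.

== RESULT ==
3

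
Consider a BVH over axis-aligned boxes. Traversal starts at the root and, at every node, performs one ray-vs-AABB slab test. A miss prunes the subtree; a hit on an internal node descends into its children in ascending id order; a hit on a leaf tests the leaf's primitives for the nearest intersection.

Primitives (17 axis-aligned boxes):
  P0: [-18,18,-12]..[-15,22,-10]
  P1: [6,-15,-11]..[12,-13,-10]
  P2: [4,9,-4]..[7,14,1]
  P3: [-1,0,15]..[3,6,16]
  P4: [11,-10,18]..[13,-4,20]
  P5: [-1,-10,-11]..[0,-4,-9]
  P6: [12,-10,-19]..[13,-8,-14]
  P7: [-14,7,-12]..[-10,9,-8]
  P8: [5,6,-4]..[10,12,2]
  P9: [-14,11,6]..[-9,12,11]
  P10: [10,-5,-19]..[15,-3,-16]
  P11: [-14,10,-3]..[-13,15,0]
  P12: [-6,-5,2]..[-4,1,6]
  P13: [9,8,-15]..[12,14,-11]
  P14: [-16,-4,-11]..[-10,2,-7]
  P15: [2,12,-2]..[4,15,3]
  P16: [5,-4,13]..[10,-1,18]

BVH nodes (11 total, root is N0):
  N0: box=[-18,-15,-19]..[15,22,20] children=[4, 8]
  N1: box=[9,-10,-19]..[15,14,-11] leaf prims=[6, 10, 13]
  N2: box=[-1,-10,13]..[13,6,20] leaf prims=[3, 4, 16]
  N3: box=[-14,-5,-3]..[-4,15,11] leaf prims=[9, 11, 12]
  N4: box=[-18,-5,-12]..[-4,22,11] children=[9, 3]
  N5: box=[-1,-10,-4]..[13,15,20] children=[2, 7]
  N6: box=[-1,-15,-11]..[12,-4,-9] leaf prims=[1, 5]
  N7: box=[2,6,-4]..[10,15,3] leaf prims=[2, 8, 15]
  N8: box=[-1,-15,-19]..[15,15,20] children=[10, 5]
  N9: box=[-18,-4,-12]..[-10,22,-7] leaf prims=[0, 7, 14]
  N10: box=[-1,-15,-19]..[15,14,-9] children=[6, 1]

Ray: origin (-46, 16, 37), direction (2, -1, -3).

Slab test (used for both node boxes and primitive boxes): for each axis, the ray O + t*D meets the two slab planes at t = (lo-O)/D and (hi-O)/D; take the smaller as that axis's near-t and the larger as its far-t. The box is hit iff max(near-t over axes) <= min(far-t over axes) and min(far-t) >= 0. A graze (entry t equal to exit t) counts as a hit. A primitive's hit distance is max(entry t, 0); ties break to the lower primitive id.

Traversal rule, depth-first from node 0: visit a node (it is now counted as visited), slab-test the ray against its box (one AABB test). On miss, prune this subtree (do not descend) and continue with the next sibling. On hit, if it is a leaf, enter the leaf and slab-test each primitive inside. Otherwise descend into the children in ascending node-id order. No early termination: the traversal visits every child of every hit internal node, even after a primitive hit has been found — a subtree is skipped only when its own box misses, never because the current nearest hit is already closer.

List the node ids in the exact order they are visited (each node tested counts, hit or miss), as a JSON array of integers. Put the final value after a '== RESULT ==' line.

Traverse from the root:
N0 x:[14,61/2] y:[-6,31] z:[17/3,56/3] -> hit [14,56/3], descend [4, 8]
  N4 x:[14,21] y:[-6,21] z:[26/3,49/3] -> hit [14,49/3], descend [3, 9]
    N3 x:[16,21] y:[1,21] z:[26/3,40/3] -> miss, prune
    N9 x:[14,18] y:[-6,20] z:[44/3,49/3] -> hit [44/3,49/3] leaf, test {P0(miss), P7(miss), P14@t=15}
  N8 x:[45/2,61/2] y:[1,31] z:[17/3,56/3] -> miss, prune

Visited [0, 4, 3, 9, 8]. Tests: 5 box, 1 leaf. Nearest: P14.

== RESULT ==
[0, 4, 3, 9, 8]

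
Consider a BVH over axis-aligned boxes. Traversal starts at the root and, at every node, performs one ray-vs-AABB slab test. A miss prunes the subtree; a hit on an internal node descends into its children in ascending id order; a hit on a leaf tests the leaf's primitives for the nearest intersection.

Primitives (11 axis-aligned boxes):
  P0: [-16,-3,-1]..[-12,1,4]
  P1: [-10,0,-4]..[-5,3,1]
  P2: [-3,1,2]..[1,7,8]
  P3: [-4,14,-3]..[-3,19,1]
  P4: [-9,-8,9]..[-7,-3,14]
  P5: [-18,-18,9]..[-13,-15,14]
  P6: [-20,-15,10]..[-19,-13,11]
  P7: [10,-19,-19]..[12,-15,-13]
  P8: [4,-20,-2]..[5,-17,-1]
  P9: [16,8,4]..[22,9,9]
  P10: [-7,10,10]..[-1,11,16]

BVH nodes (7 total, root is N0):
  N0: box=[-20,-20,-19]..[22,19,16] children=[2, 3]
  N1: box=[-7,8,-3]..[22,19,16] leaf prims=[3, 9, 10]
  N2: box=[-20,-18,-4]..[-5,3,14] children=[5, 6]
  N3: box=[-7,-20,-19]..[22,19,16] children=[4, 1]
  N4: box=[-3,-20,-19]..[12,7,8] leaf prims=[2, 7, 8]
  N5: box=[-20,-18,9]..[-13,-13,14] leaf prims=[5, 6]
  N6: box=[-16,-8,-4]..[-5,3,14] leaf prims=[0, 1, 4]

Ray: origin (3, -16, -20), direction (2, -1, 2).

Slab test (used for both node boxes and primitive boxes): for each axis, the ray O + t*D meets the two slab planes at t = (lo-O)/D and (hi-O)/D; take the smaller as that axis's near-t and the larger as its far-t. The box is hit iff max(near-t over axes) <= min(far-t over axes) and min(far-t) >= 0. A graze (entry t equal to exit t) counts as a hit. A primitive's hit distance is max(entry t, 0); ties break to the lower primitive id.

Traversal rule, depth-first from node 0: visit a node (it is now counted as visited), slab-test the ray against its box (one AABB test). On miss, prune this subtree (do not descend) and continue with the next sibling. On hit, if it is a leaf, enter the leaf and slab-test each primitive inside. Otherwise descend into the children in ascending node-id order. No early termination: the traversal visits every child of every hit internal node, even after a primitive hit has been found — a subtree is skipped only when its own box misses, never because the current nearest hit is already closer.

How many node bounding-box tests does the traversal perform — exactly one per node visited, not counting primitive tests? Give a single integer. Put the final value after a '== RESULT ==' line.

Traverse from the root:
N0 x:[-23/2,19/2] y:[-35,4] z:[1/2,18] -> hit [1/2,4], descend [2, 3]
  N2 x:[-23/2,-4] y:[-19,2] z:[8,17] -> miss, prune
  N3 x:[-5,19/2] y:[-35,4] z:[1/2,18] -> hit [1/2,4], descend [1, 4]
    N1 x:[-5,19/2] y:[-35,-24] z:[17/2,18] -> miss, prune
    N4 x:[-3,9/2] y:[-23,4] z:[1/2,14] -> hit [1/2,4] leaf, test {P2(miss), P7(miss), P8(miss)}

5 AABB tests over nodes [0, 2, 3, 1, 4]; 1 leaf entered; closest miss.

== RESULT ==
5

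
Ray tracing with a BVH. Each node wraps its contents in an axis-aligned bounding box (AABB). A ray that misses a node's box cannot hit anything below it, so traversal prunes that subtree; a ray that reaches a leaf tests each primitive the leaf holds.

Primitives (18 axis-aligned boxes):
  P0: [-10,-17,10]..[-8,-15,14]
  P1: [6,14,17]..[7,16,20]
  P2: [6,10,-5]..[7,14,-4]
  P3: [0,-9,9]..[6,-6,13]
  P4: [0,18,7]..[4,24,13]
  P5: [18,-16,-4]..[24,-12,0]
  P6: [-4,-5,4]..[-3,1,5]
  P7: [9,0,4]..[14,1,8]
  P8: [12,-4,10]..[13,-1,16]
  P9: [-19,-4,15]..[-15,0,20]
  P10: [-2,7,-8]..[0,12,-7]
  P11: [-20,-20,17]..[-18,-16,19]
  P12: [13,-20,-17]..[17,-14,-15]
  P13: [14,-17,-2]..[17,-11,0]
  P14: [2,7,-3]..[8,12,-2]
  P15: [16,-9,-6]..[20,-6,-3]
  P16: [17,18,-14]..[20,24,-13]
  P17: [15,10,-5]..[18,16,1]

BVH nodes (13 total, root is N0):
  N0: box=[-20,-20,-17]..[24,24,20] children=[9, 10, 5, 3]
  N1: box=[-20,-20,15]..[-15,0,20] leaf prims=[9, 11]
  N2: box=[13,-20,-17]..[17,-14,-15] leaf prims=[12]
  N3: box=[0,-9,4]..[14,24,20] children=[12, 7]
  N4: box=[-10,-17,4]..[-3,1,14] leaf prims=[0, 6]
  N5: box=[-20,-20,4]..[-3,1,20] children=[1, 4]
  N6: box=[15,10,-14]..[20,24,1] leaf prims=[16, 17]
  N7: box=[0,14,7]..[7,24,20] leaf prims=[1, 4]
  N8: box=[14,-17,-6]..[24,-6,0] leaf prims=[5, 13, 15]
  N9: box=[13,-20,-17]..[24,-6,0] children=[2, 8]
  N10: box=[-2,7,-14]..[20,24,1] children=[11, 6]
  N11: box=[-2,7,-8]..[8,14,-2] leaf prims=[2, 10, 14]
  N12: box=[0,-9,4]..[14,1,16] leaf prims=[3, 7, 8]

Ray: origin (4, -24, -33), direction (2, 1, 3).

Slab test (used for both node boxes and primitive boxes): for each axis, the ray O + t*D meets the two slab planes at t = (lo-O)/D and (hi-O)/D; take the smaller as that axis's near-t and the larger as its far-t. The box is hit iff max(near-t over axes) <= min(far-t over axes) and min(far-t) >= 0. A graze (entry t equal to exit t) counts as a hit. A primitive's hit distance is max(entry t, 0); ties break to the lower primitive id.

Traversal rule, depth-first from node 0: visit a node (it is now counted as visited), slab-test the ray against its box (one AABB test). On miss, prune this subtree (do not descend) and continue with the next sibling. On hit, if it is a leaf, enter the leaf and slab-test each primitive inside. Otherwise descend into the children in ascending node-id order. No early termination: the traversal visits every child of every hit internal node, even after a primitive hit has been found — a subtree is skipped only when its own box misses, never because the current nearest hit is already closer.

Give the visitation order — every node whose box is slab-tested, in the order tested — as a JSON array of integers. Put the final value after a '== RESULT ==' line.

Walk:
N0 x:[-12,10] y:[4,48] z:[16/3,53/3] -> hit [16/3,10], descend [3, 5, 9, 10]
  N3 x:[-2,5] y:[15,48] z:[37/3,53/3] -> miss, prune
  N5 x:[-12,-7/2] y:[4,25] z:[37/3,53/3] -> miss, prune
  N9 x:[9/2,10] y:[4,18] z:[16/3,11] -> hit [16/3,10], descend [2, 8]
    N2 x:[9/2,13/2] y:[4,10] z:[16/3,6] -> hit [16/3,6] leaf, test {P12@t=16/3}
    N8 x:[5,10] y:[7,18] z:[9,11] -> hit [9,10] leaf, test {P5@t=29/3, P13(miss), P15(miss)}
  N10 x:[-3,8] y:[31,48] z:[19/3,34/3] -> miss, prune

order=[0, 3, 5, 9, 2, 8, 10]  |boxes|=7  |leaves|=2  hit=P12

== RESULT ==
[0, 3, 5, 9, 2, 8, 10]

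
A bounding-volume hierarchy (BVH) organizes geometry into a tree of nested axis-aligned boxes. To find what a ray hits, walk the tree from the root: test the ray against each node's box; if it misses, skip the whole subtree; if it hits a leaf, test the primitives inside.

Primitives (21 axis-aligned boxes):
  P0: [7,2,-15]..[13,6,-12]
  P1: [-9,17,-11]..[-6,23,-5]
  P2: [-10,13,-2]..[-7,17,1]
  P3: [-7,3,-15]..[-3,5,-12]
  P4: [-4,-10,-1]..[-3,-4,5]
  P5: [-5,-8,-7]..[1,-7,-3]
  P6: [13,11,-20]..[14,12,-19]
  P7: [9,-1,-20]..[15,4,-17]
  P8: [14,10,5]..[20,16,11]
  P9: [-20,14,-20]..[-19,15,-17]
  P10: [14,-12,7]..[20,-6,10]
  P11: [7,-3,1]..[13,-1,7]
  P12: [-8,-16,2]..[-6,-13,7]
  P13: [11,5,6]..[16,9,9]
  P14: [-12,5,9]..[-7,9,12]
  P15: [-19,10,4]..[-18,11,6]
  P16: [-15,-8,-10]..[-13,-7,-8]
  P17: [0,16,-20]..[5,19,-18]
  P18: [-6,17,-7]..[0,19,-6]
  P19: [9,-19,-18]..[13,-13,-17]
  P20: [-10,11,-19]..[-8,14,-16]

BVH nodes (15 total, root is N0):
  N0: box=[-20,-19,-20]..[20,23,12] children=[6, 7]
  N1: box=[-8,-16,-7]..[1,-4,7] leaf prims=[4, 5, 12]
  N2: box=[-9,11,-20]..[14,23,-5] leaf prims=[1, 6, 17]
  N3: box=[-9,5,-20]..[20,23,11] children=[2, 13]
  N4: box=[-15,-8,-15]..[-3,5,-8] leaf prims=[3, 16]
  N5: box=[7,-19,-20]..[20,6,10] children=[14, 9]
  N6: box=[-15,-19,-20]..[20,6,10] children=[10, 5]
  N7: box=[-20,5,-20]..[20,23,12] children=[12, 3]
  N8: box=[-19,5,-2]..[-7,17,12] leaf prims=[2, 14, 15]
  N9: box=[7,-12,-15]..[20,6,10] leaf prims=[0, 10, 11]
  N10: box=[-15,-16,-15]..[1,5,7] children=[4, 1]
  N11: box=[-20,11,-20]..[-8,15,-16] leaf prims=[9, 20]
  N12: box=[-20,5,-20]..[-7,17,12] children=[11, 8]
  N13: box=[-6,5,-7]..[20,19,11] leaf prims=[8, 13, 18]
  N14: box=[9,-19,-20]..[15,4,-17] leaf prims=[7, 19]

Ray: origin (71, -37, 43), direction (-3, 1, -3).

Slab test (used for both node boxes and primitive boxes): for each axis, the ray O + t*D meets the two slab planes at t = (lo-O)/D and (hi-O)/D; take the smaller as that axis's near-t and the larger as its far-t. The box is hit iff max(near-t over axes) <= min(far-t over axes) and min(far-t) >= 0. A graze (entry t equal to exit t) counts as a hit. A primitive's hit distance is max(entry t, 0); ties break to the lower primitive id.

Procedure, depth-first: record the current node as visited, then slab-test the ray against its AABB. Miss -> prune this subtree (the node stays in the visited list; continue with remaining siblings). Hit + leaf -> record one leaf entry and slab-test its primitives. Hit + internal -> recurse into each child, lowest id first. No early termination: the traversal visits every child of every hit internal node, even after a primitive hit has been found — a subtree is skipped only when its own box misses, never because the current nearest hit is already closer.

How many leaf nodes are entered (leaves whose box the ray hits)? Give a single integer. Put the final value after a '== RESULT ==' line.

Traverse from the root:
N0 x:[17,91/3] y:[18,60] z:[31/3,21] -> hit [18,21], descend [6, 7]
  N6 x:[17,86/3] y:[18,43] z:[11,21] -> hit [18,21], descend [5, 10]
    N5 x:[17,64/3] y:[18,43] z:[11,21] -> hit [18,21], descend [9, 14]
      N9 x:[17,64/3] y:[25,43] z:[11,58/3] -> miss, prune
      N14 x:[56/3,62/3] y:[18,41] z:[20,21] -> hit [20,62/3] leaf, test {P7(miss), P19@t=20}
    N10 x:[70/3,86/3] y:[21,42] z:[12,58/3] -> miss, prune
  N7 x:[17,91/3] y:[42,60] z:[31/3,21] -> miss, prune

Visited [0, 6, 5, 9, 14, 10, 7]. Tests: 7 box, 1 leaf. Nearest: P19.

== RESULT ==
1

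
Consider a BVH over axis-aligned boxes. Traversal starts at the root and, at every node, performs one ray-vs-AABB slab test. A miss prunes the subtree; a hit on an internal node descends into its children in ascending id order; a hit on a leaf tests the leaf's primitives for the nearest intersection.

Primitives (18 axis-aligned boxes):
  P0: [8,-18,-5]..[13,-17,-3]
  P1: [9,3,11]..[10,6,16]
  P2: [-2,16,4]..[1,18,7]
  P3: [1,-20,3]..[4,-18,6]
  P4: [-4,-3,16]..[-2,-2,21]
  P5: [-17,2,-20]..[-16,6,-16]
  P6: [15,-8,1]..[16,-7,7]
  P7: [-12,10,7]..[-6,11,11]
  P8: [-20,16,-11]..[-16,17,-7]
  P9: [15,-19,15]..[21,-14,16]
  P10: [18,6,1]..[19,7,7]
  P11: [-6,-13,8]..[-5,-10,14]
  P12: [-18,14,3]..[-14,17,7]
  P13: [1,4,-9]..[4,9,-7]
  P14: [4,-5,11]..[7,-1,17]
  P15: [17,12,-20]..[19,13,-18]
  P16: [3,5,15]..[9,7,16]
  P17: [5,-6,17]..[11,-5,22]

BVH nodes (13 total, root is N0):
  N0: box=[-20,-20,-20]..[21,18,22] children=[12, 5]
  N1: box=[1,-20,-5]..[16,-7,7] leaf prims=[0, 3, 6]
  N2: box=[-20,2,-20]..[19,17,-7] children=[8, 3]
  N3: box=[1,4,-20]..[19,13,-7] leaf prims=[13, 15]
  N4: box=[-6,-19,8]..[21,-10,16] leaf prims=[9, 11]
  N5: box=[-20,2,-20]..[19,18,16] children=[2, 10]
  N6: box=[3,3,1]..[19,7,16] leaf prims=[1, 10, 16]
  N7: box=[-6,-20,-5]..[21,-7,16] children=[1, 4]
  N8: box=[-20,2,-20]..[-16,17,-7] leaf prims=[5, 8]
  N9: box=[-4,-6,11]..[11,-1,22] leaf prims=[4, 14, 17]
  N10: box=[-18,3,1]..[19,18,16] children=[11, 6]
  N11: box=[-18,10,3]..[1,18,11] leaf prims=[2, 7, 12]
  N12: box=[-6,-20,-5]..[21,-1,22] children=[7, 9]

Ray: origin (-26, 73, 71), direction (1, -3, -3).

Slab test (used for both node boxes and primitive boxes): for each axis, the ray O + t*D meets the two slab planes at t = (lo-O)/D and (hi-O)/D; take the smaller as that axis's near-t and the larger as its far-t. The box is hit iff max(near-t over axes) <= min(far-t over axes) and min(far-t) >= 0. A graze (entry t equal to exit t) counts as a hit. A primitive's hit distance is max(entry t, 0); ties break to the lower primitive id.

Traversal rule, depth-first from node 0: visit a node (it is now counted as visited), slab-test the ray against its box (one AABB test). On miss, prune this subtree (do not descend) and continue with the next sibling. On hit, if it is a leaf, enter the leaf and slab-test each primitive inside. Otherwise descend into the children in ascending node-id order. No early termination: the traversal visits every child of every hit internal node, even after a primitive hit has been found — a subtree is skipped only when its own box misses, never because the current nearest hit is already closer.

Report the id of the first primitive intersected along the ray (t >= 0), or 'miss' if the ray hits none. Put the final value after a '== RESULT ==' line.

Traverse from the root:
N0 x:[6,47] y:[55/3,31] z:[49/3,91/3] -> hit [55/3,91/3], descend [5, 12]
  N5 x:[6,45] y:[55/3,71/3] z:[55/3,91/3] -> hit [55/3,71/3], descend [2, 10]
    N2 x:[6,45] y:[56/3,71/3] z:[26,91/3] -> miss, prune
    N10 x:[8,45] y:[55/3,70/3] z:[55/3,70/3] -> hit [55/3,70/3], descend [6, 11]
      N6 x:[29,45] y:[22,70/3] z:[55/3,70/3] -> miss, prune
      N11 x:[8,27] y:[55/3,21] z:[20,68/3] -> hit [20,21] leaf, test {P2(miss), P7(miss), P12(miss)}
  N12 x:[20,47] y:[74/3,31] z:[49/3,76/3] -> hit [74/3,76/3], descend [7, 9]
    N7 x:[20,47] y:[80/3,31] z:[55/3,76/3] -> miss, prune
    N9 x:[22,37] y:[74/3,79/3] z:[49/3,20] -> miss, prune

order=[0, 5, 2, 10, 6, 11, 12, 7, 9]  |boxes|=9  |leaves|=1  hit=miss

== RESULT ==
miss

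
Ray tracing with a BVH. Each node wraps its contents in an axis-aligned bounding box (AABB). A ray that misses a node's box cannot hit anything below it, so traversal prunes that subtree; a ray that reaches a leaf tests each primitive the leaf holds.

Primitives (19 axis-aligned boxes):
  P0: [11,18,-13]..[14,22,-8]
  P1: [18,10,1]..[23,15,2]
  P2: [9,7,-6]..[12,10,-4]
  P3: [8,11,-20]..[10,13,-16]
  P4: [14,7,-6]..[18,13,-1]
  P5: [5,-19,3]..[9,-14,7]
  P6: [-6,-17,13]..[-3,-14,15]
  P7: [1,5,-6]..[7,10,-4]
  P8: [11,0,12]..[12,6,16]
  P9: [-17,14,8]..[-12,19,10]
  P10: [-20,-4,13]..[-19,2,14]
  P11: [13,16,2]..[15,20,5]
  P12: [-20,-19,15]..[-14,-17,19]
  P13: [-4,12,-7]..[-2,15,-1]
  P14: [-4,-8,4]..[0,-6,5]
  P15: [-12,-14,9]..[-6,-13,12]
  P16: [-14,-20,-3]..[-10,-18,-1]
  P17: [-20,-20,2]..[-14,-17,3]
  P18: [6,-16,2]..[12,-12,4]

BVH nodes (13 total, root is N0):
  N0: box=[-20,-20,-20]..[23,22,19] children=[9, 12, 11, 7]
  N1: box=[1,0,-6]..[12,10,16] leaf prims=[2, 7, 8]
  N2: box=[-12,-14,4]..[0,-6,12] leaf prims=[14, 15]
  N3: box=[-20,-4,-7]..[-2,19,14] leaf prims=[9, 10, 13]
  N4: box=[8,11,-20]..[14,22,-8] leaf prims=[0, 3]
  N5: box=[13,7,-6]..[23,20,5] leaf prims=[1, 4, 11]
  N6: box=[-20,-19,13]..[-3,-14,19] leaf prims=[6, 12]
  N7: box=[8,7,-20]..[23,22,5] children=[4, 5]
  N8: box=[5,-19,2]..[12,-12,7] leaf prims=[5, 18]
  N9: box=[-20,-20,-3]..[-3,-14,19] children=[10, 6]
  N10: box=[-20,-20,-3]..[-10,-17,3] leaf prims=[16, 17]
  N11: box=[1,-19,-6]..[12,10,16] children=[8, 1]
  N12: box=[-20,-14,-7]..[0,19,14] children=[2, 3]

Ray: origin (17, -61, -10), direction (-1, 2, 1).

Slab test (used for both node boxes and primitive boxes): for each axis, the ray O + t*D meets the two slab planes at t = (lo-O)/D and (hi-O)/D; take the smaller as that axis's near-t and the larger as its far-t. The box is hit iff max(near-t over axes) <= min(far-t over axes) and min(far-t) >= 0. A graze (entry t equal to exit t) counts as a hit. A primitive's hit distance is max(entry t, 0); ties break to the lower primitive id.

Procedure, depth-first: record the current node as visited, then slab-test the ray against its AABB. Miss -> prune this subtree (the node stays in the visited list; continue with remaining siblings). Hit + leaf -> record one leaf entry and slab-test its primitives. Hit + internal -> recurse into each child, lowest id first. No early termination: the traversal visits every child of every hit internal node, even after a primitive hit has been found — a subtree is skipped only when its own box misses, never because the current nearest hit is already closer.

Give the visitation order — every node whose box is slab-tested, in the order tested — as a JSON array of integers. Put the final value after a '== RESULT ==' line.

Walk:
N0 x:[-6,37] y:[41/2,83/2] z:[-10,29] -> hit [41/2,29], descend [7, 9, 11, 12]
  N7 x:[-6,9] y:[34,83/2] z:[-10,15] -> miss, prune
  N9 x:[20,37] y:[41/2,47/2] z:[7,29] -> hit [41/2,47/2], descend [6, 10]
    N6 x:[20,37] y:[21,47/2] z:[23,29] -> hit [23,47/2] leaf, test {P6@t=23, P12(miss)}
    N10 x:[27,37] y:[41/2,22] z:[7,13] -> miss, prune
  N11 x:[5,16] y:[21,71/2] z:[4,26] -> miss, prune
  N12 x:[17,37] y:[47/2,40] z:[3,24] -> hit [47/2,24], descend [2, 3]
    N2 x:[17,29] y:[47/2,55/2] z:[14,22] -> miss, prune
    N3 x:[19,37] y:[57/2,40] z:[3,24] -> miss, prune

Visited [0, 7, 9, 6, 10, 11, 12, 2, 3]. Tests: 9 box, 1 leaf. Nearest: P6.

== RESULT ==
[0, 7, 9, 6, 10, 11, 12, 2, 3]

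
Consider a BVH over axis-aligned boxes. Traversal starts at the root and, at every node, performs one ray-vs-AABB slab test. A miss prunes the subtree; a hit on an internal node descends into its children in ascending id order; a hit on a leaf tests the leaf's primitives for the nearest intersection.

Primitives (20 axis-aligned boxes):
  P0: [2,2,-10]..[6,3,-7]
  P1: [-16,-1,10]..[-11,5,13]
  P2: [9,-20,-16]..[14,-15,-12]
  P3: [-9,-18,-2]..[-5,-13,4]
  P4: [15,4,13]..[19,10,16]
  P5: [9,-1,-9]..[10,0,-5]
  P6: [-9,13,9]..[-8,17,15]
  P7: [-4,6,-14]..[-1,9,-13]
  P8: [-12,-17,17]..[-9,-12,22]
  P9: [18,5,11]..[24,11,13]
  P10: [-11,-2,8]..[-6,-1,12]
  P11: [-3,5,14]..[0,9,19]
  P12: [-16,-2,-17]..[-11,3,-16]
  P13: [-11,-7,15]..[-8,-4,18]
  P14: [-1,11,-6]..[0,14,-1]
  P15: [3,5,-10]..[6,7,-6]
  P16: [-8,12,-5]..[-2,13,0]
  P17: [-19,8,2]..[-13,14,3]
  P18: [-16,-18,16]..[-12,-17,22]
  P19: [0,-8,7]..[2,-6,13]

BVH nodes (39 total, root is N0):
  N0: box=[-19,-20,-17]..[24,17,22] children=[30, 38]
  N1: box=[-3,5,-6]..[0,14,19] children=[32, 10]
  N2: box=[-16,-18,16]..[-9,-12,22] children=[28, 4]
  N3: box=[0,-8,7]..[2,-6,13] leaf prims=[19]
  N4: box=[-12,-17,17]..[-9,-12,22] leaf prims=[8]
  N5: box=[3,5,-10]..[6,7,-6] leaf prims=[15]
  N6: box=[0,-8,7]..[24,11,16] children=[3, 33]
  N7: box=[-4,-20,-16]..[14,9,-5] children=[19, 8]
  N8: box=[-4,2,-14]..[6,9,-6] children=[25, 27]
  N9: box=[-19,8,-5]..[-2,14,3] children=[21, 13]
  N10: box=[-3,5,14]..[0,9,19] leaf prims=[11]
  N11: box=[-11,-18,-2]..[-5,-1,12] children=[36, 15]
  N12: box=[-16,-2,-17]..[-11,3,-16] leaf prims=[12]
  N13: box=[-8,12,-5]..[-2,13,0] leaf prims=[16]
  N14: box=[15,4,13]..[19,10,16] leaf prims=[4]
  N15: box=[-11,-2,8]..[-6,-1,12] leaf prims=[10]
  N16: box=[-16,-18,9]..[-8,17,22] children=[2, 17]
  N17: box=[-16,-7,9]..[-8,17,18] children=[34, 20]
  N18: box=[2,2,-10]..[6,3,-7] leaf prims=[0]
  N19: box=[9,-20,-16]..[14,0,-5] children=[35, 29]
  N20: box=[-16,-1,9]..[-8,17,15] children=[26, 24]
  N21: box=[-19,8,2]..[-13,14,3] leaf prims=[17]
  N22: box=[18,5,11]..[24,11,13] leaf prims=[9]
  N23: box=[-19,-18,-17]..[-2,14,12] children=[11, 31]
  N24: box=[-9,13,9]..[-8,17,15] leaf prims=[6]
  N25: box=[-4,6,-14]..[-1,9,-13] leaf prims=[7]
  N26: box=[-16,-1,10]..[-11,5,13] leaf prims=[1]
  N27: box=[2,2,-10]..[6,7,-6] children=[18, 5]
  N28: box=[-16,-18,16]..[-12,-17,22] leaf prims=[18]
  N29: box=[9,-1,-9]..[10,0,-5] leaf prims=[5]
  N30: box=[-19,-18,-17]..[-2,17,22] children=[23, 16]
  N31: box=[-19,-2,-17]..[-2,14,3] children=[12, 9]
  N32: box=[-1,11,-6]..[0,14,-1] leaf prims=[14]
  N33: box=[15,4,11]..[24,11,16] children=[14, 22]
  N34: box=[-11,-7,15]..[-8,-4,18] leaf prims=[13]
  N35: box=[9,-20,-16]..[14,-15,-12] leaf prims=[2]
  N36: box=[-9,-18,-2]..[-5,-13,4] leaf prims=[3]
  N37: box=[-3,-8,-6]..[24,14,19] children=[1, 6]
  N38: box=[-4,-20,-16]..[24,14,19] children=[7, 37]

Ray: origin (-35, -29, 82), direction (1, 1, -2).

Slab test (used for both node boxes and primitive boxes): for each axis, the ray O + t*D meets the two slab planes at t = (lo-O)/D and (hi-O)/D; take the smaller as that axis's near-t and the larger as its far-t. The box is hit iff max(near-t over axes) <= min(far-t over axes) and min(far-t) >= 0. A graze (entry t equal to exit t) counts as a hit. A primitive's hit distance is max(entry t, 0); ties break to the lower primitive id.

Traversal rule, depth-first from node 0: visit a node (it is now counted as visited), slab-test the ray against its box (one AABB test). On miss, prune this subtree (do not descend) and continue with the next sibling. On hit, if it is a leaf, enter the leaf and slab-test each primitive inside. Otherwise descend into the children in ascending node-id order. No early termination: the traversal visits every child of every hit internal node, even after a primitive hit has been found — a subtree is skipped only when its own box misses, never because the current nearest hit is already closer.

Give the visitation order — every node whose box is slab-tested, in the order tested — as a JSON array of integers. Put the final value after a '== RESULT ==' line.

Trace the traversal:
N0 x:[16,59] y:[9,46] z:[30,99/2] -> hit [30,46], descend [30, 38]
  N30 x:[16,33] y:[11,46] z:[30,99/2] -> hit [30,33], descend [16, 23]
    N16 x:[19,27] y:[11,46] z:[30,73/2] -> miss, prune
    N23 x:[16,33] y:[11,43] z:[35,99/2] -> miss, prune
  N38 x:[31,59] y:[9,43] z:[63/2,49] -> hit [63/2,43], descend [7, 37]
    N7 x:[31,49] y:[9,38] z:[87/2,49] -> miss, prune
    N37 x:[32,59] y:[21,43] z:[63/2,44] -> hit [32,43], descend [1, 6]
      N1 x:[32,35] y:[34,43] z:[63/2,44] -> hit [34,35], descend [10, 32]
        N10 x:[32,35] y:[34,38] z:[63/2,34] -> hit [34,34] leaf, test {P11@t=34}
        N32 x:[34,35] y:[40,43] z:[83/2,44] -> miss, prune
      N6 x:[35,59] y:[21,40] z:[33,75/2] -> hit [35,75/2], descend [3, 33]
        N3 x:[35,37] y:[21,23] z:[69/2,75/2] -> miss, prune
        N33 x:[50,59] y:[33,40] z:[33,71/2] -> miss, prune

Visited [0, 30, 16, 23, 38, 7, 37, 1, 10, 32, 6, 3, 33]. Tests: 13 box, 1 leaf. Nearest: P11.

== RESULT ==
[0, 30, 16, 23, 38, 7, 37, 1, 10, 32, 6, 3, 33]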